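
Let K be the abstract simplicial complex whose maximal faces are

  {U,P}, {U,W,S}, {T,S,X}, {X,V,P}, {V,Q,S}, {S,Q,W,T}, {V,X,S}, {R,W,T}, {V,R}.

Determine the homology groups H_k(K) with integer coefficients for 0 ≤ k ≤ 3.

Fix the vertex order P < Q < R < S < T < U < V < W < X and write every simplex with vertices in increasing order. Then dim K = 3 and the simplices of K are:

  0-simplices (9): P, Q, R, S, T, U, V, W, X
  1-simplices (19): PU, PV, PX, QS, QT, QV, QW, RT, RV, RW, ST, SU, SV, SW, SX, TW, TX, UW, VX
  2-simplices (10): PVX, QST, QSV, QSW, QTW, RTW, STW, STX, SUW, SVX
  3-simplices (1): QSTW

giving chain groups C_0 ≅ Z^9, C_1 ≅ Z^19, C_2 ≅ Z^10, C_3 ≅ Z^1.

The boundary map ∂_1: C_1 → C_0 maps an edge to its endpoints' difference, ∂[p,q] = q − p.
The 9×19 boundary matrix has rank 8 and Smith normal form diag(1,1,1,1,1,1,1,1).

The boundary map ∂_2: C_2 → C_1 sends each 2-simplex [p,q,r] to [q,r] − [p,r] + [p,q]. For instance
  ∂QST = ST − QT + QS,
  ∂STW = TW − SW + ST.
As a 19×10 matrix over Z this has rank 9, with invariant factors (1,1,1,1,1,1,1,1,1).

∂_3: C_3 → C_2 sends each 3-simplex σ to the alternating sum Σ_i (−1)^i (σ with its i-th vertex removed). For instance
  ∂QSTW = STW − QTW + QSW − QST.
This gives a 10×1 integer matrix of rank 1; reducing to Smith normal form yields diagonal entries (1).

Computing H_k = (kernel of ∂_k) / (image of ∂_{k+1}):

  H_0: rank C_0 − rank ∂_1 = 9 − 8 = 1, and the invariant factors of ∂_1 are all 1, so H_0 = Z.
  H_1: rank ker ∂_1 − rank ∂_2 = (19 − 8) − 9 = 2, and the invariant factors of ∂_2 are all 1, so H_1 = Z^2.
  H_2: rank ker ∂_2 − rank ∂_3 = (10 − 9) − 1 = 0, and the invariant factors of ∂_3 are all 1, so H_2 = 0.
  H_3: rank ker ∂_3 − rank ∂_4 = (1 − 1) − 0 = 0, and there is no ∂_4, so H_3 = 0.

H_0 = Z,  H_1 = Z^2,  H_2 = 0,  H_3 = 0.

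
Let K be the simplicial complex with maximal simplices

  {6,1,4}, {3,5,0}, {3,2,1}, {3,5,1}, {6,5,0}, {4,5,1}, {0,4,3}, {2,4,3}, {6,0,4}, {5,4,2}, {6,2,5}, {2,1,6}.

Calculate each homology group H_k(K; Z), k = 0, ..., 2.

H_0 = Z,  H_1 = Z_2,  H_2 = 0.

Fix the vertex order 0 < 1 < 2 < 3 < 4 < 5 < 6 and write every simplex with vertices in increasing order. Then dim K = 2 and the simplices of K are:

  0-simplices (7): [0], [1], [2], [3], [4], [5], [6]
  1-simplices (18): [0,3], [0,4], [0,5], [0,6], [1,2], [1,3], [1,4], [1,5], [1,6], [2,3], [2,4], [2,5], [2,6], [3,4], [3,5], [4,5], [4,6], [5,6]
  2-simplices (12): [0,3,4], [0,3,5], [0,4,6], [0,5,6], [1,2,3], [1,2,6], [1,3,5], [1,4,5], [1,4,6], [2,3,4], [2,4,5], [2,5,6]

Hence C_0 ≅ Z^7, C_1 ≅ Z^18, C_2 ≅ Z^12.

Boundary ∂_1: C_1 → C_0 is given by ∂[p,q] = [q] − [p]. For instance
  ∂[0,5] = [5] − [0].
This gives a 7×18 integer matrix of rank 6; reducing to Smith normal form yields diagonal entries (1,1,1,1,1,1).

Boundary ∂_2: C_2 → C_1 maps a triangle to the signed sum of its edges. For instance
  ∂[1,3,5] = [3,5] − [1,5] + [1,3],
  ∂[0,3,4] = [3,4] − [0,4] + [0,3].
The 18×12 boundary matrix has rank 12 and Smith normal form diag(1,1,1,1,1,1,1,1,1,1,1,2).

Now H_k = ker ∂_k / im ∂_{k+1}, so:

  H_0: rank C_0 − rank ∂_1 = 7 − 6 = 1, and the invariant factors of ∂_1 are all 1, so H_0 = Z.
  H_1: rank ker ∂_1 − rank ∂_2 = (18 − 6) − 12 = 0, and ∂_2 has invariant factor 2 > 1, so H_1 = Z_2.
  H_2: rank ker ∂_2 − rank ∂_3 = (12 − 12) − 0 = 0, and there is no ∂_3, so H_2 = 0.

As a check, the Euler characteristic is 7 − 18 + 12 = 1, which agrees with 1 − 0 + 0 = 1.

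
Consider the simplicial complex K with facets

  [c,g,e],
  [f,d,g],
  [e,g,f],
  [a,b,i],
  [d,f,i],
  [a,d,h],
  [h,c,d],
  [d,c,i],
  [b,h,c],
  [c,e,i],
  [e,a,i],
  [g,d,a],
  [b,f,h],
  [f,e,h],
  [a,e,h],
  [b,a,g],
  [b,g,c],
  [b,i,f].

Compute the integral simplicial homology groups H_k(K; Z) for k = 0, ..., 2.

Fix the vertex order a < b < c < d < e < f < g < h < i and write every simplex with vertices in increasing order. Then dim K = 2 and the simplices of K are:

  0-simplices (9): a, b, c, d, e, f, g, h, i
  1-simplices (27): ab, ad, ae, ag, ah, ai, bc, bf, bg, bh, bi, cd, ce, cg, ch, ci, df, dg, dh, di, ef, eg, eh, ei, fg, fh, fi
  2-simplices (18): abg, abi, adg, adh, aeh, aei, bcg, bch, bfh, bfi, cdh, cdi, ceg, cei, dfg, dfi, efg, efh

Hence C_0 ≅ Z^9, C_1 ≅ Z^27, C_2 ≅ Z^18.

∂_1: C_1 → C_0 maps an edge to its endpoints' difference, ∂[p,q] = q − p.
As a 9×27 matrix over Z this has rank 8, with invariant factors (1,1,1,1,1,1,1,1).

Boundary ∂_2: C_2 → C_1 maps a triangle to the signed sum of its edges. For instance
  ∂cdi = di − ci + cd,
  ∂aei = ei − ai + ae.
This gives a 27×18 integer matrix of rank 17; reducing to Smith normal form yields diagonal entries (1,1,1,1,1,1,1,1,1,1,1,1,1,1,1,1,1).

Reading off H_k = ker ∂_k / im ∂_{k+1}:

  H_0: rank C_0 − rank ∂_1 = 9 − 8 = 1, and the invariant factors of ∂_1 are all 1, so H_0 ≅ Z.
  H_1: rank ker ∂_1 − rank ∂_2 = (27 − 8) − 17 = 2, and the invariant factors of ∂_2 are all 1, so H_1 ≅ Z^2.
  H_2: rank ker ∂_2 − rank ∂_3 = (18 − 17) − 0 = 1, and there is no ∂_3, so H_2 ≅ Z.

As a check, the Euler characteristic is 9 − 27 + 18 = 0, which agrees with 1 − 2 + 1 = 0.

H_0 = Z,  H_1 = Z^2,  H_2 = Z.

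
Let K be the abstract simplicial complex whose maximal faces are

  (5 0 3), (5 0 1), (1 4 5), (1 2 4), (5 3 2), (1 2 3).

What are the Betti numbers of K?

b_0 = 1, b_1 = 1, b_2 = 0.

K has 6 vertices, 12 edges, 6 triangles.
rank ∂_0 = 0, rank ∂_1 = 5 ⇒ b_0 = 6 − 0 − 5 = 1; all invariant factors of ∂_1 are 1 so no torsion. So H_0 = Z.
rank ∂_1 = 5, rank ∂_2 = 6 ⇒ b_1 = 12 − 5 − 6 = 1; all invariant factors of ∂_2 are 1 so no torsion. So H_1 = Z.
rank ∂_2 = 6, rank ∂_3 = 0 ⇒ b_2 = 6 − 6 − 0 = 0. So H_2 = 0.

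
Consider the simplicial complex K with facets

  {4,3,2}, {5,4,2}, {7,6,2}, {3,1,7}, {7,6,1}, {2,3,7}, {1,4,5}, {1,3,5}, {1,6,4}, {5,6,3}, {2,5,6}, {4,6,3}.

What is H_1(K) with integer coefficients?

Fix the vertex order 1 < 2 < 3 < 4 < 5 < 6 < 7 and write every simplex with vertices in increasing order. Then dim K = 2 and the simplices of K are:

  0-simplices (7): [1], [2], [3], [4], [5], [6], [7]
  1-simplices (18): [1,3], [1,4], [1,5], [1,6], [1,7], [2,3], [2,4], [2,5], [2,6], [2,7], [3,4], [3,5], [3,6], [3,7], [4,5], [4,6], [5,6], [6,7]
  2-simplices (12): [1,3,5], [1,3,7], [1,4,5], [1,4,6], [1,6,7], [2,3,4], [2,3,7], [2,4,5], [2,5,6], [2,6,7], [3,4,6], [3,5,6]

Hence C_0 ≅ Z^7, C_1 ≅ Z^18, C_2 ≅ Z^12.

∂_1: C_1 → C_0 sends each edge [p,q] (with p < q) to q − p.
As a 7×18 matrix over Z this has rank 6, with invariant factors (1,1,1,1,1,1).

Boundary ∂_2: C_2 → C_1 acts by ∂[p,q,r] = [q,r] − [p,r] + [p,q]. For instance
  ∂[2,4,5] = [4,5] − [2,5] + [2,4],
  ∂[1,4,5] = [4,5] − [1,5] + [1,4].
As a 18×12 matrix over Z this has rank 12, with invariant factors (1,1,1,1,1,1,1,1,1,1,1,2).

Now H_k = ker ∂_k / im ∂_{k+1}, so:

  H_1: rank ker ∂_1 − rank ∂_2 = (18 − 6) − 12 = 0, and ∂_2 has invariant factor 2 > 1, so H_1 ≅ Z/2.

H_1 ≅ Z/2.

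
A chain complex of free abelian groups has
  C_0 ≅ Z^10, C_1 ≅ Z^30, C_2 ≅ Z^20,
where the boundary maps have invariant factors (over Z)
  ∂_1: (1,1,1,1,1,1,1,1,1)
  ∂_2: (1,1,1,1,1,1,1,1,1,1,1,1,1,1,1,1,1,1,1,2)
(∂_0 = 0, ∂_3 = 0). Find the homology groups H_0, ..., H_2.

H_0: b_0 = 10 − 0 − 9 = 1; torsion from ∂_1 factors > 1: none. So H_0 = Z.
H_1: b_1 = 30 − 9 − 20 = 1; torsion from ∂_2 factors > 1: [2]. So H_1 = Z ⊕ Z/2.
H_2: b_2 = 20 − 20 − 0 = 0; torsion from ∂_3 factors > 1: none. So H_2 = 0.

H_0 = Z,  H_1 = Z ⊕ Z/2,  H_2 = 0.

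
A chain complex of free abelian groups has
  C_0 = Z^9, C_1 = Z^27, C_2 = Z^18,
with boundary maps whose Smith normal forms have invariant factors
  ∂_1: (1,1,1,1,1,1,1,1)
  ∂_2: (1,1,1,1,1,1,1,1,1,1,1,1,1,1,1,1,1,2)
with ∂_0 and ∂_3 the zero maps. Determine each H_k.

H_0: b_0 = 9 − 0 − 8 = 1; torsion from ∂_1 factors > 1: none. So H_0 = Z.
H_1: b_1 = 27 − 8 − 18 = 1; torsion from ∂_2 factors > 1: [2]. So H_1 = Z ⊕ Z/2.
H_2: b_2 = 18 − 18 − 0 = 0; torsion from ∂_3 factors > 1: none. So H_2 = 0.

H_0 = Z,  H_1 = Z ⊕ Z/2,  H_2 = 0.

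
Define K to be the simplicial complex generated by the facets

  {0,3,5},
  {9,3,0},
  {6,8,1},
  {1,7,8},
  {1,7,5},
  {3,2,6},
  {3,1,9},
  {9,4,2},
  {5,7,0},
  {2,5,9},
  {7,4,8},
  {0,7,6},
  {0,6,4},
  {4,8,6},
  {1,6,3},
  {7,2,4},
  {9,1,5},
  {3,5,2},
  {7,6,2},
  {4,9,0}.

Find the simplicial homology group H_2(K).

H_2 = 0.

Take the total order 0 < 1 < 2 < 3 < 4 < 5 < 6 < 7 < 8 < 9 on the vertex set. Then K (dimension 2) consists of the simplices:

  0-simplices (10): [0], [1], [2], [3], [4], [5], [6], [7], [8], [9]
  1-simplices (30): (30 of them)
  2-simplices (20): (20 of them)

giving chain groups C_0 ≅ Z^10, C_1 ≅ Z^30, C_2 ≅ Z^20.

∂_1: C_1 → C_0 maps an edge to its endpoints' difference, ∂[p,q] = q − p. For instance
  ∂[0,3] = [3] − [0].
The 10×30 boundary matrix has rank 9 and Smith normal form diag(1,1,1,1,1,1,1,1,1).

The boundary map ∂_2: C_2 → C_1 sends each 2-simplex [p,q,r] to [q,r] − [p,r] + [p,q]. For instance
  ∂[2,4,7] = [4,7] − [2,7] + [2,4],
  ∂[2,5,9] = [5,9] − [2,9] + [2,5].
The 30×20 boundary matrix has rank 20 and Smith normal form diag(1,1,1,1,1,1,1,1,1,1,1,1,1,1,1,1,1,1,1,2).

Now H_k = ker ∂_k / im ∂_{k+1}, so:

  H_2: rank ker ∂_2 − rank ∂_3 = (20 − 20) − 0 = 0, and there is no ∂_3, so H_2 ≅ 0.

(K is a triangulation of the Klein bottle.)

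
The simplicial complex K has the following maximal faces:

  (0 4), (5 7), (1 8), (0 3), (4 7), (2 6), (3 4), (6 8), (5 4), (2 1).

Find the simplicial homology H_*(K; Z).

H_0 = Z^2,  H_1 = Z^3.

Fix the vertex order 0 < 1 < 2 < 3 < 4 < 5 < 6 < 7 < 8 and write every simplex with vertices in increasing order. Then dim K = 1 and the simplices of K are:

  0-simplices (9): [0], [1], [2], [3], [4], [5], [6], [7], [8]
  1-simplices (10): [0,3], [0,4], [1,2], [1,8], [2,6], [3,4], [4,5], [4,7], [5,7], [6,8]

Hence C_0 ≅ Z^9, C_1 ≅ Z^10.

Boundary ∂_1: C_1 → C_0 maps an edge to its endpoints' difference, ∂[p,q] = q − p.
As a 9×10 matrix over Z this has rank 7, with invariant factors (1,1,1,1,1,1,1).

Reading off H_k = ker ∂_k / im ∂_{k+1}:

  H_0: rank C_0 − rank ∂_1 = 9 − 7 = 2, and the invariant factors of ∂_1 are all 1, so H_0 = Z^2.
  H_1: rank ker ∂_1 − rank ∂_2 = (10 − 7) − 0 = 3, and there is no ∂_2, so H_1 = Z^3.

(K is a triangulation of the disjoint union of a wedge of 2 circles and the circle S^1.)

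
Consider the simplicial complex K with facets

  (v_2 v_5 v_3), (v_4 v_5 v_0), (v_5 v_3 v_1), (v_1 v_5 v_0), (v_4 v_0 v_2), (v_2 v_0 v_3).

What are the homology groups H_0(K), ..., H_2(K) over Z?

H_0 ≅ Z,  H_1 ≅ Z,  H_2 = 0.

We work with the vertex ordering v_0 < v_1 < v_2 < v_3 < v_4 < v_5. The simplices of K, each written with vertices in increasing order, are:

  0-simplices (6): [v_0], [v_1], [v_2], [v_3], [v_4], [v_5]
  1-simplices (12): [v_0,v_1], [v_0,v_2], [v_0,v_3], [v_0,v_4], [v_0,v_5], [v_1,v_3], [v_1,v_5], [v_2,v_3], [v_2,v_4], [v_2,v_5], [v_3,v_5], [v_4,v_5]
  2-simplices (6): [v_0,v_1,v_5], [v_0,v_2,v_3], [v_0,v_2,v_4], [v_0,v_4,v_5], [v_1,v_3,v_5], [v_2,v_3,v_5]

so the chain groups are C_0 ≅ Z^6, C_1 ≅ Z^12, C_2 ≅ Z^6.

The boundary map ∂_1: C_1 → C_0 maps an edge to its endpoints' difference, ∂[p,q] = q − p. For instance
  ∂[v_0,v_3] = [v_3] − [v_0].
The resulting 6×12 matrix has rank 5, and its Smith normal form has invariant factors (1,1,1,1,1).

∂_2: C_2 → C_1 maps a triangle to the signed sum of its edges. For instance
  ∂[v_1,v_3,v_5] = [v_3,v_5] − [v_1,v_5] + [v_1,v_3],
  ∂[v_0,v_2,v_3] = [v_2,v_3] − [v_0,v_3] + [v_0,v_2].
The 12×6 boundary matrix has rank 6 and Smith normal form diag(1,1,1,1,1,1).

From H_k ≅ ker(∂_k) / im(∂_{k+1}) we obtain:

  H_0: rank C_0 − rank ∂_1 = 6 − 5 = 1, and the invariant factors of ∂_1 are all 1, so H_0 ≅ Z.
  H_1: rank ker ∂_1 − rank ∂_2 = (12 − 5) − 6 = 1, and the invariant factors of ∂_2 are all 1, so H_1 ≅ Z.
  H_2: rank ker ∂_2 − rank ∂_3 = (6 − 6) − 0 = 0, and there is no ∂_3, so H_2 ≅ 0.

As a check, the Euler characteristic is 6 − 12 + 6 = 0, which agrees with 1 − 1 + 0 = 0.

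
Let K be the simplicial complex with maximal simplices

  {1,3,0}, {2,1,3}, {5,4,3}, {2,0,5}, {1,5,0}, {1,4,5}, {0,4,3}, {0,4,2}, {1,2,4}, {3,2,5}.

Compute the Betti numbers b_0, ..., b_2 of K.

b_0 = 1, b_1 = 0, b_2 = 0.

K has 6 vertices, 15 edges, 10 triangles.
rank ∂_0 = 0, rank ∂_1 = 5 ⇒ b_0 = 6 − 0 − 5 = 1; all invariant factors of ∂_1 are 1 so no torsion. So H_0 ≅ Z.
rank ∂_1 = 5, rank ∂_2 = 10 ⇒ b_1 = 15 − 5 − 10 = 0; ∂_2 has invariant factor(s) [2] giving torsion. So H_1 ≅ Z/2Z.
rank ∂_2 = 10, rank ∂_3 = 0 ⇒ b_2 = 10 − 10 − 0 = 0. So H_2 ≅ 0.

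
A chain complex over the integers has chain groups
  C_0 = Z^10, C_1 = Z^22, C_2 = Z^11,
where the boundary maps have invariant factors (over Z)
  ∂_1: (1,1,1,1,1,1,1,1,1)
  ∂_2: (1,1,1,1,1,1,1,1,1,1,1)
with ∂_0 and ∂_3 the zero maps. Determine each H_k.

H_0 = Z,  H_1 = Z^2,  H_2 = 0.

H_0: b_0 = 10 − 0 − 9 = 1; torsion from ∂_1 factors > 1: none. So H_0 = Z.
H_1: b_1 = 22 − 9 − 11 = 2; torsion from ∂_2 factors > 1: none. So H_1 = Z^2.
H_2: b_2 = 11 − 11 − 0 = 0; torsion from ∂_3 factors > 1: none. So H_2 = 0.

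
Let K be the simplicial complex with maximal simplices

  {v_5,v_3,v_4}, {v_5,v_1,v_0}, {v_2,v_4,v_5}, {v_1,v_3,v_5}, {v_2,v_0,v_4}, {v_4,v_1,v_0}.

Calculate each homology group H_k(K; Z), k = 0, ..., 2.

Order the vertices as v_0 < v_1 < v_2 < v_3 < v_4 < v_5. Listing each simplex with vertices in this order, K has dimension 2 with simplices:

  0-simplices (6): [v_0], [v_1], [v_2], [v_3], [v_4], [v_5]
  1-simplices (12): [v_0,v_1], [v_0,v_2], [v_0,v_4], [v_0,v_5], [v_1,v_3], [v_1,v_4], [v_1,v_5], [v_2,v_4], [v_2,v_5], [v_3,v_4], [v_3,v_5], [v_4,v_5]
  2-simplices (6): [v_0,v_1,v_4], [v_0,v_1,v_5], [v_0,v_2,v_4], [v_1,v_3,v_5], [v_2,v_4,v_5], [v_3,v_4,v_5]

Hence C_0 ≅ Z^6, C_1 ≅ Z^12, C_2 ≅ Z^6.

∂_1: C_1 → C_0 is given by ∂[p,q] = [q] − [p]. For instance
  ∂[v_2,v_4] = [v_4] − [v_2].
This gives a 6×12 integer matrix of rank 5; reducing to Smith normal form yields diagonal entries (1,1,1,1,1).

∂_2: C_2 → C_1 sends each 2-simplex [p,q,r] to [q,r] − [p,r] + [p,q]. For instance
  ∂[v_0,v_1,v_5] = [v_1,v_5] − [v_0,v_5] + [v_0,v_1],
  ∂[v_0,v_2,v_4] = [v_2,v_4] − [v_0,v_4] + [v_0,v_2].
As a 12×6 matrix over Z this has rank 6, with invariant factors (1,1,1,1,1,1).

Reading off H_k = ker ∂_k / im ∂_{k+1}:

  H_0: rank C_0 − rank ∂_1 = 6 − 5 = 1, and the invariant factors of ∂_1 are all 1, so H_0 = Z.
  H_1: rank ker ∂_1 − rank ∂_2 = (12 − 5) − 6 = 1, and the invariant factors of ∂_2 are all 1, so H_1 = Z.
  H_2: rank ker ∂_2 − rank ∂_3 = (6 − 6) − 0 = 0, and there is no ∂_3, so H_2 = 0.

(K is a triangulation of the cylinder S^1 x I.)

H_0 ≅ Z,  H_1 ≅ Z,  H_2 = 0.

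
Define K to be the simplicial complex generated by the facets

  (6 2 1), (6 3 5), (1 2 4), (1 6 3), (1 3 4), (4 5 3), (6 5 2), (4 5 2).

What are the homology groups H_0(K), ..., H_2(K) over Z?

H_0 ≅ Z,  H_1 = 0,  H_2 ≅ Z.

We work with the vertex ordering 1 < 2 < 3 < 4 < 5 < 6. The simplices of K, each written with vertices in increasing order, are:

  0-simplices (6): [1], [2], [3], [4], [5], [6]
  1-simplices (12): [1,2], [1,3], [1,4], [1,6], [2,4], [2,5], [2,6], [3,4], [3,5], [3,6], [4,5], [5,6]
  2-simplices (8): [1,2,4], [1,2,6], [1,3,4], [1,3,6], [2,4,5], [2,5,6], [3,4,5], [3,5,6]

so the chain groups are C_0 ≅ Z^6, C_1 ≅ Z^12, C_2 ≅ Z^8.

∂_1: C_1 → C_0 maps an edge to its endpoints' difference, ∂[p,q] = q − p. For instance
  ∂[1,6] = [6] − [1].
The resulting 6×12 matrix has rank 5, and its Smith normal form has invariant factors (1,1,1,1,1).

Boundary ∂_2: C_2 → C_1 maps a triangle to the signed sum of its edges. For instance
  ∂[1,2,6] = [2,6] − [1,6] + [1,2],
  ∂[2,4,5] = [4,5] − [2,5] + [2,4].
This gives a 12×8 integer matrix of rank 7; reducing to Smith normal form yields diagonal entries (1,1,1,1,1,1,1).

Computing H_k = (kernel of ∂_k) / (image of ∂_{k+1}):

  H_0: rank C_0 − rank ∂_1 = 6 − 5 = 1, and the invariant factors of ∂_1 are all 1, so H_0 = Z.
  H_1: rank ker ∂_1 − rank ∂_2 = (12 − 5) − 7 = 0, and the invariant factors of ∂_2 are all 1, so H_1 = 0.
  H_2: rank ker ∂_2 − rank ∂_3 = (8 − 7) − 0 = 1, and there is no ∂_3, so H_2 = Z.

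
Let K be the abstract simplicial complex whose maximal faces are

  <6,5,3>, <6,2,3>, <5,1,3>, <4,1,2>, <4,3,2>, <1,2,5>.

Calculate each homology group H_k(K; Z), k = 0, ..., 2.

H_0 ≅ Z,  H_1 ≅ Z,  H_2 = 0.

Order the vertices as 1 < 2 < 3 < 4 < 5 < 6. Listing each simplex with vertices in this order, K has dimension 2 with simplices:

  0-simplices (6): [1], [2], [3], [4], [5], [6]
  1-simplices (12): [1,2], [1,3], [1,4], [1,5], [2,3], [2,4], [2,5], [2,6], [3,4], [3,5], [3,6], [5,6]
  2-simplices (6): [1,2,4], [1,2,5], [1,3,5], [2,3,4], [2,3,6], [3,5,6]

giving chain groups C_0 ≅ Z^6, C_1 ≅ Z^12, C_2 ≅ Z^6.

∂_1: C_1 → C_0 is given by ∂[p,q] = [q] − [p].
The resulting 6×12 matrix has rank 5, and its Smith normal form has invariant factors (1,1,1,1,1).

The boundary map ∂_2: C_2 → C_1 sends each 2-simplex [p,q,r] to [q,r] − [p,r] + [p,q]. For instance
  ∂[2,3,4] = [3,4] − [2,4] + [2,3],
  ∂[3,5,6] = [5,6] − [3,6] + [3,5].
As a 12×6 matrix over Z this has rank 6, with invariant factors (1,1,1,1,1,1).

Computing H_k = (kernel of ∂_k) / (image of ∂_{k+1}):

  H_0: rank C_0 − rank ∂_1 = 6 − 5 = 1, and the invariant factors of ∂_1 are all 1, so H_0 = Z.
  H_1: rank ker ∂_1 − rank ∂_2 = (12 − 5) − 6 = 1, and the invariant factors of ∂_2 are all 1, so H_1 = Z.
  H_2: rank ker ∂_2 − rank ∂_3 = (6 − 6) − 0 = 0, and there is no ∂_3, so H_2 = 0.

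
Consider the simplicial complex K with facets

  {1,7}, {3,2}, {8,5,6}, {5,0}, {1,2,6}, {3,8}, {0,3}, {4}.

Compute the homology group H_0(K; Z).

Order the vertices as 0 < 1 < 2 < 3 < 4 < 5 < 6 < 7 < 8. Listing each simplex with vertices in this order, K has dimension 2 with simplices:

  0-simplices (9): [0], [1], [2], [3], [4], [5], [6], [7], [8]
  1-simplices (11): [0,3], [0,5], [1,2], [1,6], [1,7], [2,3], [2,6], [3,8], [5,6], [5,8], [6,8]
  2-simplices (2): [1,2,6], [5,6,8]

giving chain groups C_0 ≅ Z^9, C_1 ≅ Z^11, C_2 ≅ Z^2.

The boundary map ∂_1: C_1 → C_0 sends each edge [p,q] (with p < q) to q − p. For instance
  ∂[0,5] = [5] − [0].
The resulting 9×11 matrix has rank 7, and its Smith normal form has invariant factors (1,1,1,1,1,1,1).

The boundary map ∂_2: C_2 → C_1 maps a triangle to the signed sum of its edges. For instance
  ∂[5,6,8] = [6,8] − [5,8] + [5,6],
  ∂[1,2,6] = [2,6] − [1,6] + [1,2].
The 11×2 boundary matrix has rank 2 and Smith normal form diag(1,1).

Computing H_k = (kernel of ∂_k) / (image of ∂_{k+1}):

  H_0: rank C_0 − rank ∂_1 = 9 − 7 = 2, and the invariant factors of ∂_1 are all 1, so H_0 = Z^2.

H_0 ≅ Z^2.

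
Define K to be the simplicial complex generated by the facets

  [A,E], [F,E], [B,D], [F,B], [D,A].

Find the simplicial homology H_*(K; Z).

H_0 ≅ Z,  H_1 ≅ Z.

Order the vertices as A < B < D < E < F. Listing each simplex with vertices in this order, K has dimension 1 with simplices:

  0-simplices (5): A, B, D, E, F
  1-simplices (5): AD, AE, BD, BF, EF

giving chain groups C_0 ≅ Z^5, C_1 ≅ Z^5.

∂_1: C_1 → C_0 maps an edge to its endpoints' difference, ∂[p,q] = q − p. For instance
  ∂BD = D − B.
This gives a 5×5 integer matrix of rank 4; reducing to Smith normal form yields diagonal entries (1,1,1,1).

Computing H_k = (kernel of ∂_k) / (image of ∂_{k+1}):

  H_0: rank C_0 − rank ∂_1 = 5 − 4 = 1, and the invariant factors of ∂_1 are all 1, so H_0 = Z.
  H_1: rank ker ∂_1 − rank ∂_2 = (5 − 4) − 0 = 1, and there is no ∂_2, so H_1 = Z.

As a check, the Euler characteristic is 5 − 5 = 0, which agrees with 1 − 1 = 0.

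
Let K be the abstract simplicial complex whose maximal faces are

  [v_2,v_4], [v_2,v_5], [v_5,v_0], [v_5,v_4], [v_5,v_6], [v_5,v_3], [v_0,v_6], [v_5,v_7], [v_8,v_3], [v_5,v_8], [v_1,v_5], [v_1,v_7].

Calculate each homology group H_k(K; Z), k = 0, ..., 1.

Take the total order v_0 < v_1 < v_2 < v_3 < v_4 < v_5 < v_6 < v_7 < v_8 on the vertex set. Then K (dimension 1) consists of the simplices:

  0-simplices (9): [v_0], [v_1], [v_2], [v_3], [v_4], [v_5], [v_6], [v_7], [v_8]
  1-simplices (12): [v_0,v_5], [v_0,v_6], [v_1,v_5], [v_1,v_7], [v_2,v_4], [v_2,v_5], [v_3,v_5], [v_3,v_8], [v_4,v_5], [v_5,v_6], [v_5,v_7], [v_5,v_8]

so the chain groups are C_0 ≅ Z^9, C_1 ≅ Z^12.

Boundary ∂_1: C_1 → C_0 sends each edge [p,q] (with p < q) to q − p. For instance
  ∂[v_0,v_6] = [v_6] − [v_0].
The 9×12 boundary matrix has rank 8 and Smith normal form diag(1,1,1,1,1,1,1,1).

Computing H_k = (kernel of ∂_k) / (image of ∂_{k+1}):

  H_0: rank C_0 − rank ∂_1 = 9 − 8 = 1, and the invariant factors of ∂_1 are all 1, so H_0 ≅ Z.
  H_1: rank ker ∂_1 − rank ∂_2 = (12 − 8) − 0 = 4, and there is no ∂_2, so H_1 ≅ Z^4.

H_0 = Z,  H_1 = Z^4.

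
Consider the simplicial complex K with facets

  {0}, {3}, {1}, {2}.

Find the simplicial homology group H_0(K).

H_0 = Z^4.

Order the vertices as 0 < 1 < 2 < 3. Listing each simplex with vertices in this order, K has dimension 0 with simplices:

  0-simplices (4): [0], [1], [2], [3]

giving chain groups C_0 ≅ Z^4.

From H_k ≅ ker(∂_k) / im(∂_{k+1}) we obtain:

  H_0: rank C_0 − rank ∂_1 = 4 − 0 = 4, and there is no ∂_1, so H_0 = Z^4.

(K is a triangulation of a set of 4 points.)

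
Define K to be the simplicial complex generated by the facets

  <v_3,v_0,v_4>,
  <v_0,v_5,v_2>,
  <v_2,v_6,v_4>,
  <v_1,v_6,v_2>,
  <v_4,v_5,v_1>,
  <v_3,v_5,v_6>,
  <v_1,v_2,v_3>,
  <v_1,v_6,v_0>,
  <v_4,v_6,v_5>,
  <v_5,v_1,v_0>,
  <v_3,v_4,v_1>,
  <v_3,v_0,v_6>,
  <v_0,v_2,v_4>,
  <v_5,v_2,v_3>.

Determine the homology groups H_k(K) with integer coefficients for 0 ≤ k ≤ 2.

Fix the vertex order v_0 < v_1 < v_2 < v_3 < v_4 < v_5 < v_6 and write every simplex with vertices in increasing order. Then dim K = 2 and the simplices of K are:

  0-simplices (7): [v_0], [v_1], [v_2], [v_3], [v_4], [v_5], [v_6]
  1-simplices (21): (21 of them)
  2-simplices (14): (14 of them)

Hence C_0 ≅ Z^7, C_1 ≅ Z^21, C_2 ≅ Z^14.

∂_1: C_1 → C_0 maps an edge to its endpoints' difference, ∂[p,q] = q − p. For instance
  ∂[v_0,v_3] = [v_3] − [v_0].
This gives a 7×21 integer matrix of rank 6; reducing to Smith normal form yields diagonal entries (1,1,1,1,1,1).

Boundary ∂_2: C_2 → C_1 acts by ∂[p,q,r] = [q,r] − [p,r] + [p,q]. For instance
  ∂[v_1,v_4,v_5] = [v_4,v_5] − [v_1,v_5] + [v_1,v_4],
  ∂[v_2,v_4,v_6] = [v_4,v_6] − [v_2,v_6] + [v_2,v_4].
The 21×14 boundary matrix has rank 13 and Smith normal form diag(1,1,1,1,1,1,1,1,1,1,1,1,1).

Now H_k = ker ∂_k / im ∂_{k+1}, so:

  H_0: rank C_0 − rank ∂_1 = 7 − 6 = 1, and the invariant factors of ∂_1 are all 1, so H_0 = Z.
  H_1: rank ker ∂_1 − rank ∂_2 = (21 − 6) − 13 = 2, and the invariant factors of ∂_2 are all 1, so H_1 = Z^2.
  H_2: rank ker ∂_2 − rank ∂_3 = (14 − 13) − 0 = 1, and there is no ∂_3, so H_2 = Z.

H_0 = Z,  H_1 = Z^2,  H_2 = Z.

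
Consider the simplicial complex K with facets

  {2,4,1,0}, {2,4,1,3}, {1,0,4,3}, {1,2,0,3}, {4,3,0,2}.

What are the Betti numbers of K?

b_0 = 1, b_1 = 0, b_2 = 0, b_3 = 1.

Fix the vertex order 0 < 1 < 2 < 3 < 4 and write every simplex with vertices in increasing order. Then dim K = 3 and the simplices of K are:

  0-simplices (5): [0], [1], [2], [3], [4]
  1-simplices (10): [0,1], [0,2], [0,3], [0,4], [1,2], [1,3], [1,4], [2,3], [2,4], [3,4]
  2-simplices (10): [0,1,2], [0,1,3], [0,1,4], [0,2,3], [0,2,4], [0,3,4], [1,2,3], [1,2,4], [1,3,4], [2,3,4]
  3-simplices (5): [0,1,2,3], [0,1,2,4], [0,1,3,4], [0,2,3,4], [1,2,3,4]

Hence C_0 ≅ Z^5, C_1 ≅ Z^10, C_2 ≅ Z^10, C_3 ≅ Z^5.

∂_1: C_1 → C_0 is given by ∂[p,q] = [q] − [p].
This gives a 5×10 integer matrix of rank 4; reducing to Smith normal form yields diagonal entries (1,1,1,1).

The boundary map ∂_2: C_2 → C_1 sends each 2-simplex [p,q,r] to [q,r] − [p,r] + [p,q]. For instance
  ∂[0,3,4] = [3,4] − [0,4] + [0,3],
  ∂[1,2,3] = [2,3] − [1,3] + [1,2].
As a 10×10 matrix over Z this has rank 6, with invariant factors (1,1,1,1,1,1).

The boundary map ∂_3: C_3 → C_2 sends each 3-simplex σ to the alternating sum Σ_i (−1)^i (σ with its i-th vertex removed). For instance
  ∂[0,2,3,4] = [2,3,4] − [0,3,4] + [0,2,4] − [0,2,3],
  ∂[1,2,3,4] = [2,3,4] − [1,3,4] + [1,2,4] − [1,2,3].
As a 10×5 matrix over Z this has rank 4, with invariant factors (1,1,1,1).

Now H_k = ker ∂_k / im ∂_{k+1}, so:

  H_0: rank C_0 − rank ∂_1 = 5 − 4 = 1, and the invariant factors of ∂_1 are all 1, so H_0 = Z.
  H_1: rank ker ∂_1 − rank ∂_2 = (10 − 4) − 6 = 0, and the invariant factors of ∂_2 are all 1, so H_1 = 0.
  H_2: rank ker ∂_2 − rank ∂_3 = (10 − 6) − 4 = 0, and the invariant factors of ∂_3 are all 1, so H_2 = 0.
  H_3: rank ker ∂_3 − rank ∂_4 = (5 − 4) − 0 = 1, and there is no ∂_4, so H_3 = Z.

As a check, the Euler characteristic is 5 − 10 + 10 − 5 = 0, which agrees with 1 − 0 + 0 − 1 = 0.

Hence the Betti numbers are b_0 = 1, b_1 = 0, b_2 = 0, b_3 = 1.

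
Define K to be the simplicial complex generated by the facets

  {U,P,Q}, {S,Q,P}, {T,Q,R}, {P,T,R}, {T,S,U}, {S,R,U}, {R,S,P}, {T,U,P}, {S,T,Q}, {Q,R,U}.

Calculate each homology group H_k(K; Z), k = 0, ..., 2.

H_0 = Z,  H_1 = Z/2,  H_2 = 0.

Fix the vertex order P < Q < R < S < T < U and write every simplex with vertices in increasing order. Then dim K = 2 and the simplices of K are:

  0-simplices (6): P, Q, R, S, T, U
  1-simplices (15): PQ, PR, PS, PT, PU, QR, QS, QT, QU, RS, RT, RU, ST, SU, TU
  2-simplices (10): PQS, PQU, PRS, PRT, PTU, QRT, QRU, QST, RSU, STU

giving chain groups C_0 ≅ Z^6, C_1 ≅ Z^15, C_2 ≅ Z^10.

∂_1: C_1 → C_0 is given by ∂[p,q] = [q] − [p].
The 6×15 boundary matrix has rank 5 and Smith normal form diag(1,1,1,1,1).

∂_2: C_2 → C_1 acts by ∂[p,q,r] = [q,r] − [p,r] + [p,q]. For instance
  ∂QRU = RU − QU + QR,
  ∂PQU = QU − PU + PQ.
The 15×10 boundary matrix has rank 10 and Smith normal form diag(1,1,1,1,1,1,1,1,1,2).

Now H_k = ker ∂_k / im ∂_{k+1}, so:

  H_0: rank C_0 − rank ∂_1 = 6 − 5 = 1, and the invariant factors of ∂_1 are all 1, so H_0 ≅ Z.
  H_1: rank ker ∂_1 − rank ∂_2 = (15 − 5) − 10 = 0, and ∂_2 has invariant factor 2 > 1, so H_1 ≅ Z/2.
  H_2: rank ker ∂_2 − rank ∂_3 = (10 − 10) − 0 = 0, and there is no ∂_3, so H_2 ≅ 0.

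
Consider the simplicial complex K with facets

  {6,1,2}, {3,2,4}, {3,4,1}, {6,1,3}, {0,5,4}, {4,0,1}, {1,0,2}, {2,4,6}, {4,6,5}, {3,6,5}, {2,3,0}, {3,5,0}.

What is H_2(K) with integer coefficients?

H_2 = 0.

K has 7 vertices, 18 edges, 12 triangles.
rank ∂_2 = 12, rank ∂_3 = 0 ⇒ b_2 = 12 − 12 − 0 = 0. So H_2 = 0.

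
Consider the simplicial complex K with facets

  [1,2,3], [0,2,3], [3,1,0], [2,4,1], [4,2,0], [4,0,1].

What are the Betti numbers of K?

Order the vertices as 0 < 1 < 2 < 3 < 4. Listing each simplex with vertices in this order, K has dimension 2 with simplices:

  0-simplices (5): [0], [1], [2], [3], [4]
  1-simplices (9): [0,1], [0,2], [0,3], [0,4], [1,2], [1,3], [1,4], [2,3], [2,4]
  2-simplices (6): [0,1,3], [0,1,4], [0,2,3], [0,2,4], [1,2,3], [1,2,4]

Hence C_0 ≅ Z^5, C_1 ≅ Z^9, C_2 ≅ Z^6.

Boundary ∂_1: C_1 → C_0 is given by ∂[p,q] = [q] − [p].
This gives a 5×9 integer matrix of rank 4; reducing to Smith normal form yields diagonal entries (1,1,1,1).

Boundary ∂_2: C_2 → C_1 maps a triangle to the signed sum of its edges. For instance
  ∂[1,2,4] = [2,4] − [1,4] + [1,2],
  ∂[0,1,3] = [1,3] − [0,3] + [0,1].
This gives a 9×6 integer matrix of rank 5; reducing to Smith normal form yields diagonal entries (1,1,1,1,1).

From H_k ≅ ker(∂_k) / im(∂_{k+1}) we obtain:

  H_0: rank C_0 − rank ∂_1 = 5 − 4 = 1, and the invariant factors of ∂_1 are all 1, so H_0 ≅ Z.
  H_1: rank ker ∂_1 − rank ∂_2 = (9 − 4) − 5 = 0, and the invariant factors of ∂_2 are all 1, so H_1 ≅ 0.
  H_2: rank ker ∂_2 − rank ∂_3 = (6 − 5) − 0 = 1, and there is no ∂_3, so H_2 ≅ Z.

(K is a triangulation of the 2-sphere S^2.)

Hence the Betti numbers are b_0 = 1, b_1 = 0, b_2 = 1.

b_0 = 1, b_1 = 0, b_2 = 1.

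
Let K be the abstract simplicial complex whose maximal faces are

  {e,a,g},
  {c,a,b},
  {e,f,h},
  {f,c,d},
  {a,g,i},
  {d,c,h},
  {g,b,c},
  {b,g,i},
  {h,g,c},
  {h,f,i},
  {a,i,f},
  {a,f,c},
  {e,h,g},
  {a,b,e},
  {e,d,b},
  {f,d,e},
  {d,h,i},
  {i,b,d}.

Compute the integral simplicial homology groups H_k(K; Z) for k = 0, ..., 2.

We work with the vertex ordering a < b < c < d < e < f < g < h < i. The simplices of K, each written with vertices in increasing order, are:

  0-simplices (9): a, b, c, d, e, f, g, h, i
  1-simplices (27): ab, ac, ae, af, ag, ai, bc, bd, be, bg, bi, cd, cf, cg, ch, de, df, dh, di, ef, eg, eh, fh, fi, gh, gi, hi
  2-simplices (18): abc, abe, acf, aeg, afi, agi, bcg, bde, bdi, bgi, cdf, cdh, cgh, def, dhi, efh, egh, fhi

so the chain groups are C_0 ≅ Z^9, C_1 ≅ Z^27, C_2 ≅ Z^18.

∂_1: C_1 → C_0 sends each edge [p,q] (with p < q) to q − p.
The resulting 9×27 matrix has rank 8, and its Smith normal form has invariant factors (1,1,1,1,1,1,1,1).

The boundary map ∂_2: C_2 → C_1 sends each 2-simplex [p,q,r] to [q,r] − [p,r] + [p,q]. For instance
  ∂abe = be − ae + ab,
  ∂bcg = cg − bg + bc.
As a 27×18 matrix over Z this has rank 18, with invariant factors (1,1,1,1,1,1,1,1,1,1,1,1,1,1,1,1,1,2).

Now H_k = ker ∂_k / im ∂_{k+1}, so:

  H_0: rank C_0 − rank ∂_1 = 9 − 8 = 1, and the invariant factors of ∂_1 are all 1, so H_0 = Z.
  H_1: rank ker ∂_1 − rank ∂_2 = (27 − 8) − 18 = 1, and ∂_2 has invariant factor 2 > 1, so H_1 = Z ⊕ Z_2.
  H_2: rank ker ∂_2 − rank ∂_3 = (18 − 18) − 0 = 0, and there is no ∂_3, so H_2 = 0.

(K is a triangulation of the Klein bottle.)

H_0 = Z,  H_1 = Z ⊕ Z_2,  H_2 = 0.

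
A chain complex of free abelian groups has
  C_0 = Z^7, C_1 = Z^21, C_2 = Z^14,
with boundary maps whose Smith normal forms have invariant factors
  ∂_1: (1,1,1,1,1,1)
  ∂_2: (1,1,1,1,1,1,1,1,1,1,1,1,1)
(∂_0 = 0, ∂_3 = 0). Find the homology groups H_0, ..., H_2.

H_0 = Z,  H_1 = Z^2,  H_2 = Z.

H_0: b_0 = 7 − 0 − 6 = 1; torsion from ∂_1 factors > 1: none. So H_0 = Z.
H_1: b_1 = 21 − 6 − 13 = 2; torsion from ∂_2 factors > 1: none. So H_1 = Z^2.
H_2: b_2 = 14 − 13 − 0 = 1; torsion from ∂_3 factors > 1: none. So H_2 = Z.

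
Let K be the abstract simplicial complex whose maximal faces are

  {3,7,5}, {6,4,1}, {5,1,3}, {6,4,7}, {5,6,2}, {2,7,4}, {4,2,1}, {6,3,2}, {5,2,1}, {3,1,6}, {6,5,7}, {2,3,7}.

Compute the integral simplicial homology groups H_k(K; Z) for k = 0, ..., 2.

We work with the vertex ordering 1 < 2 < 3 < 4 < 5 < 6 < 7. The simplices of K, each written with vertices in increasing order, are:

  0-simplices (7): [1], [2], [3], [4], [5], [6], [7]
  1-simplices (18): [1,2], [1,3], [1,4], [1,5], [1,6], [2,3], [2,4], [2,5], [2,6], [2,7], [3,5], [3,6], [3,7], [4,6], [4,7], [5,6], [5,7], [6,7]
  2-simplices (12): [1,2,4], [1,2,5], [1,3,5], [1,3,6], [1,4,6], [2,3,6], [2,3,7], [2,4,7], [2,5,6], [3,5,7], [4,6,7], [5,6,7]

so the chain groups are C_0 ≅ Z^7, C_1 ≅ Z^18, C_2 ≅ Z^12.

∂_1: C_1 → C_0 is given by ∂[p,q] = [q] − [p].
This gives a 7×18 integer matrix of rank 6; reducing to Smith normal form yields diagonal entries (1,1,1,1,1,1).

∂_2: C_2 → C_1 acts by ∂[p,q,r] = [q,r] − [p,r] + [p,q]. For instance
  ∂[5,6,7] = [6,7] − [5,7] + [5,6],
  ∂[3,5,7] = [5,7] − [3,7] + [3,5].
The resulting 18×12 matrix has rank 12, and its Smith normal form has invariant factors (1,1,1,1,1,1,1,1,1,1,1,2).

Reading off H_k = ker ∂_k / im ∂_{k+1}:

  H_0: rank C_0 − rank ∂_1 = 7 − 6 = 1, and the invariant factors of ∂_1 are all 1, so H_0 = Z.
  H_1: rank ker ∂_1 − rank ∂_2 = (18 − 6) − 12 = 0, and ∂_2 has invariant factor 2 > 1, so H_1 = Z/2Z.
  H_2: rank ker ∂_2 − rank ∂_3 = (12 − 12) − 0 = 0, and there is no ∂_3, so H_2 = 0.

As a check, the Euler characteristic is 7 − 18 + 12 = 1, which agrees with 1 − 0 + 0 = 1.
(K is a triangulation of the real projective plane RP^2.)

H_0 = Z,  H_1 = Z/2Z,  H_2 = 0.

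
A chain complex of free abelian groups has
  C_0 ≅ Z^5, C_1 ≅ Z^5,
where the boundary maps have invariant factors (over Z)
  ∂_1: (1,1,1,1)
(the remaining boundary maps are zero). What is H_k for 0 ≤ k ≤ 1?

H_0: b_0 = 5 − 0 − 4 = 1; torsion from ∂_1 factors > 1: none. So H_0 = Z.
H_1: b_1 = 5 − 4 − 0 = 1; torsion from ∂_2 factors > 1: none. So H_1 = Z.

H_0 = Z,  H_1 = Z.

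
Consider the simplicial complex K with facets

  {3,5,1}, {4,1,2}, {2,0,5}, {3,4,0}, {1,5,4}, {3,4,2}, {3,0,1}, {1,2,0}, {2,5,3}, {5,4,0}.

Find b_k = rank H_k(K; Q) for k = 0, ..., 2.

b_0 = 1, b_1 = 0, b_2 = 0.

Order the vertices as 0 < 1 < 2 < 3 < 4 < 5. Listing each simplex with vertices in this order, K has dimension 2 with simplices:

  0-simplices (6): [0], [1], [2], [3], [4], [5]
  1-simplices (15): [0,1], [0,2], [0,3], [0,4], [0,5], [1,2], [1,3], [1,4], [1,5], [2,3], [2,4], [2,5], [3,4], [3,5], [4,5]
  2-simplices (10): [0,1,2], [0,1,3], [0,2,5], [0,3,4], [0,4,5], [1,2,4], [1,3,5], [1,4,5], [2,3,4], [2,3,5]

giving chain groups C_0 ≅ Z^6, C_1 ≅ Z^15, C_2 ≅ Z^10.

∂_1: C_1 → C_0 sends each edge [p,q] (with p < q) to q − p. For instance
  ∂[3,4] = [4] − [3].
The 6×15 boundary matrix has rank 5 and Smith normal form diag(1,1,1,1,1).

∂_2: C_2 → C_1 acts by ∂[p,q,r] = [q,r] − [p,r] + [p,q]. For instance
  ∂[0,4,5] = [4,5] − [0,5] + [0,4],
  ∂[1,3,5] = [3,5] − [1,5] + [1,3].
The resulting 15×10 matrix has rank 10, and its Smith normal form has invariant factors (1,1,1,1,1,1,1,1,1,2).

Reading off H_k = ker ∂_k / im ∂_{k+1}:

  H_0: rank C_0 − rank ∂_1 = 6 − 5 = 1, and the invariant factors of ∂_1 are all 1, so H_0 ≅ Z.
  H_1: rank ker ∂_1 − rank ∂_2 = (15 − 5) − 10 = 0, and ∂_2 has invariant factor 2 > 1, so H_1 ≅ Z/2.
  H_2: rank ker ∂_2 − rank ∂_3 = (10 − 10) − 0 = 0, and there is no ∂_3, so H_2 ≅ 0.

As a check, the Euler characteristic is 6 − 15 + 10 = 1, which agrees with 1 − 0 + 0 = 1.

Hence the Betti numbers are b_0 = 1, b_1 = 0, b_2 = 0.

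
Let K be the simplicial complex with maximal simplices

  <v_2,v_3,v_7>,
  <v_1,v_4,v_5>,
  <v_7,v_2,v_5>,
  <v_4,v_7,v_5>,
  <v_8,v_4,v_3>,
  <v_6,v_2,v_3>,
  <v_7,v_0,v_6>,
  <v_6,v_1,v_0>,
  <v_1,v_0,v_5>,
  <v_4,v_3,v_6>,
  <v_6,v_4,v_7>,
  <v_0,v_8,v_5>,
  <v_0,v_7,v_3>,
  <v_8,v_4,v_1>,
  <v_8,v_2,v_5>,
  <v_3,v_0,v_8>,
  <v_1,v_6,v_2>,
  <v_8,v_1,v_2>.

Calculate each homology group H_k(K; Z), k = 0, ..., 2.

Order the vertices as v_0 < v_1 < v_2 < v_3 < v_4 < v_5 < v_6 < v_7 < v_8. Listing each simplex with vertices in this order, K has dimension 2 with simplices:

  0-simplices (9): [v_0], [v_1], [v_2], [v_3], [v_4], [v_5], [v_6], [v_7], [v_8]
  1-simplices (27): (27 of them)
  2-simplices (18): (18 of them)

Hence C_0 ≅ Z^9, C_1 ≅ Z^27, C_2 ≅ Z^18.

Boundary ∂_1: C_1 → C_0 is given by ∂[p,q] = [q] − [p]. For instance
  ∂[v_0,v_6] = [v_6] − [v_0].
The resulting 9×27 matrix has rank 8, and its Smith normal form has invariant factors (1,1,1,1,1,1,1,1).

Boundary ∂_2: C_2 → C_1 maps a triangle to the signed sum of its edges. For instance
  ∂[v_2,v_5,v_8] = [v_5,v_8] − [v_2,v_8] + [v_2,v_5],
  ∂[v_2,v_3,v_7] = [v_3,v_7] − [v_2,v_7] + [v_2,v_3].
The 27×18 boundary matrix has rank 18 and Smith normal form diag(1,1,1,1,1,1,1,1,1,1,1,1,1,1,1,1,1,2).

Now H_k = ker ∂_k / im ∂_{k+1}, so:

  H_0: rank C_0 − rank ∂_1 = 9 − 8 = 1, and the invariant factors of ∂_1 are all 1, so H_0 ≅ Z.
  H_1: rank ker ∂_1 − rank ∂_2 = (27 − 8) − 18 = 1, and ∂_2 has invariant factor 2 > 1, so H_1 ≅ Z ⊕ Z/2.
  H_2: rank ker ∂_2 − rank ∂_3 = (18 − 18) − 0 = 0, and there is no ∂_3, so H_2 ≅ 0.

(K is a triangulation of the Klein bottle.)

H_0 = Z,  H_1 = Z ⊕ Z/2,  H_2 = 0.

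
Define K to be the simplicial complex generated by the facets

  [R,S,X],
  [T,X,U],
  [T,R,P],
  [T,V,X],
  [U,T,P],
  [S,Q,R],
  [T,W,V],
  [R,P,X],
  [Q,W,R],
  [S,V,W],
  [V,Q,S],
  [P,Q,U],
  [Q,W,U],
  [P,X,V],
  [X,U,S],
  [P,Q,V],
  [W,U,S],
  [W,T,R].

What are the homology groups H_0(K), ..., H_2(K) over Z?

H_0 ≅ Z,  H_1 ≅ Z × Z/2,  H_2 = 0.

Take the total order P < Q < R < S < T < U < V < W < X on the vertex set. Then K (dimension 2) consists of the simplices:

  0-simplices (9): P, Q, R, S, T, U, V, W, X
  1-simplices (27): PQ, PR, PT, PU, PV, PX, QR, QS, QU, QV, QW, RS, RT, RW, RX, SU, SV, SW, SX, TU, TV, TW, TX, UW, UX, VW, VX
  2-simplices (18): PQU, PQV, PRT, PRX, PTU, PVX, QRS, QRW, QSV, QUW, RSX, RTW, SUW, SUX, SVW, TUX, TVW, TVX

Hence C_0 ≅ Z^9, C_1 ≅ Z^27, C_2 ≅ Z^18.

The boundary map ∂_1: C_1 → C_0 maps an edge to its endpoints' difference, ∂[p,q] = q − p. For instance
  ∂SW = W − S.
This gives a 9×27 integer matrix of rank 8; reducing to Smith normal form yields diagonal entries (1,1,1,1,1,1,1,1).

Boundary ∂_2: C_2 → C_1 sends each 2-simplex [p,q,r] to [q,r] − [p,r] + [p,q]. For instance
  ∂RTW = TW − RW + RT,
  ∂PVX = VX − PX + PV.
As a 27×18 matrix over Z this has rank 18, with invariant factors (1,1,1,1,1,1,1,1,1,1,1,1,1,1,1,1,1,2).

Computing H_k = (kernel of ∂_k) / (image of ∂_{k+1}):

  H_0: rank C_0 − rank ∂_1 = 9 − 8 = 1, and the invariant factors of ∂_1 are all 1, so H_0 = Z.
  H_1: rank ker ∂_1 − rank ∂_2 = (27 − 8) − 18 = 1, and ∂_2 has invariant factor 2 > 1, so H_1 = Z × Z/2.
  H_2: rank ker ∂_2 − rank ∂_3 = (18 − 18) − 0 = 0, and there is no ∂_3, so H_2 = 0.

As a check, the Euler characteristic is 9 − 27 + 18 = 0, which agrees with 1 − 1 + 0 = 0.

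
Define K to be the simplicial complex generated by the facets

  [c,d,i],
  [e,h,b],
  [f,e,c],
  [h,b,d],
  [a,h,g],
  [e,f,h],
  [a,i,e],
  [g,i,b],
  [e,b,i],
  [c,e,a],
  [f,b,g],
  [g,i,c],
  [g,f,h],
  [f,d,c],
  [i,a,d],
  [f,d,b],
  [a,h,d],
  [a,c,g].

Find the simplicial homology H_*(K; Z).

Take the total order a < b < c < d < e < f < g < h < i on the vertex set. Then K (dimension 2) consists of the simplices:

  0-simplices (9): a, b, c, d, e, f, g, h, i
  1-simplices (27): ac, ad, ae, ag, ah, ai, bd, be, bf, bg, bh, bi, cd, ce, cf, cg, ci, df, dh, di, ef, eh, ei, fg, fh, gh, gi
  2-simplices (18): ace, acg, adh, adi, aei, agh, bdf, bdh, beh, bei, bfg, bgi, cdf, cdi, cef, cgi, efh, fgh

giving chain groups C_0 ≅ Z^9, C_1 ≅ Z^27, C_2 ≅ Z^18.

Boundary ∂_1: C_1 → C_0 is given by ∂[p,q] = [q] − [p].
The resulting 9×27 matrix has rank 8, and its Smith normal form has invariant factors (1,1,1,1,1,1,1,1).

The boundary map ∂_2: C_2 → C_1 acts by ∂[p,q,r] = [q,r] − [p,r] + [p,q]. For instance
  ∂efh = fh − eh + ef,
  ∂fgh = gh − fh + fg.
The resulting 27×18 matrix has rank 18, and its Smith normal form has invariant factors (1,1,1,1,1,1,1,1,1,1,1,1,1,1,1,1,1,2).

Reading off H_k = ker ∂_k / im ∂_{k+1}:

  H_0: rank C_0 − rank ∂_1 = 9 − 8 = 1, and the invariant factors of ∂_1 are all 1, so H_0 = Z.
  H_1: rank ker ∂_1 − rank ∂_2 = (27 − 8) − 18 = 1, and ∂_2 has invariant factor 2 > 1, so H_1 = Z ⊕ Z_2.
  H_2: rank ker ∂_2 − rank ∂_3 = (18 − 18) − 0 = 0, and there is no ∂_3, so H_2 = 0.

(K is a triangulation of the Klein bottle.)

H_0 = Z,  H_1 = Z ⊕ Z_2,  H_2 = 0.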